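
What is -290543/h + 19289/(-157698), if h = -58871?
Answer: 44682487295/9283838958 ≈ 4.8129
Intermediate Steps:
-290543/h + 19289/(-157698) = -290543/(-58871) + 19289/(-157698) = -290543*(-1/58871) + 19289*(-1/157698) = 290543/58871 - 19289/157698 = 44682487295/9283838958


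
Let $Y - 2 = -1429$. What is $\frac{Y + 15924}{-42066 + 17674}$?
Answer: $- \frac{14497}{24392} \approx -0.59433$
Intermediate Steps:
$Y = -1427$ ($Y = 2 - 1429 = -1427$)
$\frac{Y + 15924}{-42066 + 17674} = \frac{-1427 + 15924}{-42066 + 17674} = \frac{14497}{-24392} = 14497 \left(- \frac{1}{24392}\right) = - \frac{14497}{24392}$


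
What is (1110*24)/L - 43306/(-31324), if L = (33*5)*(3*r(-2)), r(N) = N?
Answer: -4397769/172282 ≈ -25.527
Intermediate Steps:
L = -990 (L = (33*5)*(3*(-2)) = 165*(-6) = -990)
(1110*24)/L - 43306/(-31324) = (1110*24)/(-990) - 43306/(-31324) = 26640*(-1/990) - 43306*(-1/31324) = -296/11 + 21653/15662 = -4397769/172282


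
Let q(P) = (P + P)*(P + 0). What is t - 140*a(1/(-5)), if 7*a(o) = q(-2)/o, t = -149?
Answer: 651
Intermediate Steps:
q(P) = 2*P² (q(P) = (2*P)*P = 2*P²)
a(o) = 8/(7*o) (a(o) = ((2*(-2)²)/o)/7 = ((2*4)/o)/7 = (8/o)/7 = 8/(7*o))
t - 140*a(1/(-5)) = -149 - 160/(1/(-5)) = -149 - 160/(-⅕) = -149 - 160*(-5) = -149 - 140*(-40/7) = -149 + 800 = 651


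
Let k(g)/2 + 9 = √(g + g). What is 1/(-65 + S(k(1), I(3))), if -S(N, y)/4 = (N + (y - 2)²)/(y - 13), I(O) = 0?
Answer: -11713/811673 - 104*√2/811673 ≈ -0.014612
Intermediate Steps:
k(g) = -18 + 2*√2*√g (k(g) = -18 + 2*√(g + g) = -18 + 2*√(2*g) = -18 + 2*(√2*√g) = -18 + 2*√2*√g)
S(N, y) = -4*(N + (-2 + y)²)/(-13 + y) (S(N, y) = -4*(N + (y - 2)²)/(y - 13) = -4*(N + (-2 + y)²)/(-13 + y))
1/(-65 + S(k(1), I(3))) = 1/(-65 + 4*(-(-18 + 2*√2*√1) - (-2 + 0)²)/(-13 + 0)) = 1/(-65 + 4*(-(-18 + 2*√2*1) - 1*(-2)²)/(-13)) = 1/(-65 + 4*(-1/13)*(-(-18 + 2*√2) - 1*4)) = 1/(-65 + 4*(-1/13)*((18 - 2*√2) - 4)) = 1/(-65 + 4*(-1/13)*(14 - 2*√2)) = 1/(-65 + (-56/13 + 8*√2/13)) = 1/(-901/13 + 8*√2/13)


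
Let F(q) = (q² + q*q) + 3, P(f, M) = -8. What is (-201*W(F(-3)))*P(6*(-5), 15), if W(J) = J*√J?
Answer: 33768*√21 ≈ 1.5474e+5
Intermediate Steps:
F(q) = 3 + 2*q² (F(q) = (q² + q²) + 3 = 2*q² + 3 = 3 + 2*q²)
W(J) = J^(3/2)
(-201*W(F(-3)))*P(6*(-5), 15) = -201*(3 + 2*(-3)²)^(3/2)*(-8) = -201*(3 + 2*9)^(3/2)*(-8) = -201*(3 + 18)^(3/2)*(-8) = -4221*√21*(-8) = 33768*√21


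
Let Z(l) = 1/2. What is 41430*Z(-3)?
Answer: 20715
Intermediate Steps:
Z(l) = 1/2
41430*Z(-3) = 41430*(1/2) = 20715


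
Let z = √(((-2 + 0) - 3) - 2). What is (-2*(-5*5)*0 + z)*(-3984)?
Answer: -3984*I*√7 ≈ -10541.0*I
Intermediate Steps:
z = I*√7 (z = √((-2 - 3) - 2) = √(-5 - 2) = √(-7) = I*√7 ≈ 2.6458*I)
(-2*(-5*5)*0 + z)*(-3984) = (-2*(-5*5)*0 + I*√7)*(-3984) = (-(-50)*0 + I*√7)*(-3984) = (-2*0 + I*√7)*(-3984) = (0 + I*√7)*(-3984) = (I*√7)*(-3984) = -3984*I*√7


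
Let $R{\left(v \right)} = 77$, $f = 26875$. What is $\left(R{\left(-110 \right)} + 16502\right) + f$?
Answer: $43454$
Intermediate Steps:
$\left(R{\left(-110 \right)} + 16502\right) + f = \left(77 + 16502\right) + 26875 = 16579 + 26875 = 43454$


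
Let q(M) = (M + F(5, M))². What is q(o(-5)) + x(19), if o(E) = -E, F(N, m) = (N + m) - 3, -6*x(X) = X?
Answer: 845/6 ≈ 140.83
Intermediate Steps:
x(X) = -X/6
F(N, m) = -3 + N + m
q(M) = (2 + 2*M)² (q(M) = (M + (-3 + 5 + M))² = (M + (2 + M))² = (2 + 2*M)²)
q(o(-5)) + x(19) = 4*(1 - 1*(-5))² - ⅙*19 = 4*(1 + 5)² - 19/6 = 4*6² - 19/6 = 4*36 - 19/6 = 144 - 19/6 = 845/6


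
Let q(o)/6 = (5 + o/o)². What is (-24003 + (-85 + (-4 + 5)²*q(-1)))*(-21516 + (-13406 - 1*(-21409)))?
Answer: 322582336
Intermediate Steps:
q(o) = 216 (q(o) = 6*(5 + o/o)² = 6*(5 + 1)² = 6*6² = 6*36 = 216)
(-24003 + (-85 + (-4 + 5)²*q(-1)))*(-21516 + (-13406 - 1*(-21409))) = (-24003 + (-85 + (-4 + 5)²*216))*(-21516 + (-13406 - 1*(-21409))) = (-24003 + (-85 + 1²*216))*(-21516 + (-13406 + 21409)) = (-24003 + (-85 + 1*216))*(-21516 + 8003) = (-24003 + (-85 + 216))*(-13513) = (-24003 + 131)*(-13513) = -23872*(-13513) = 322582336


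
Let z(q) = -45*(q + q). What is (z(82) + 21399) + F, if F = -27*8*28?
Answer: 7971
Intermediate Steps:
z(q) = -90*q
F = -6048 (F = -216*28 = -6048)
(z(82) + 21399) + F = (-90*82 + 21399) - 6048 = (-7380 + 21399) - 6048 = 14019 - 6048 = 7971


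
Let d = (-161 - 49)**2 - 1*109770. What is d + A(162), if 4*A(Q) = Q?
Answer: -131259/2 ≈ -65630.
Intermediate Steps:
A(Q) = Q/4
d = -65670 (d = (-210)**2 - 109770 = 44100 - 109770 = -65670)
d + A(162) = -65670 + (1/4)*162 = -65670 + 81/2 = -131259/2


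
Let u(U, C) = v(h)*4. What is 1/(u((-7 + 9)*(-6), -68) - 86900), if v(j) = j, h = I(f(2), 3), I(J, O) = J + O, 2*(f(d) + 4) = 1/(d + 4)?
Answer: -3/260711 ≈ -1.1507e-5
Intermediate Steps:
f(d) = -4 + 1/(2*(4 + d)) (f(d) = -4 + 1/(2*(d + 4)) = -4 + 1/(2*(4 + d)))
h = -11/12 (h = (-31 - 8*2)/(2*(4 + 2)) + 3 = (½)*(-31 - 16)/6 + 3 = (½)*(⅙)*(-47) + 3 = -47/12 + 3 = -11/12 ≈ -0.91667)
u(U, C) = -11/3 (u(U, C) = -11/12*4 = -11/3)
1/(u((-7 + 9)*(-6), -68) - 86900) = 1/(-11/3 - 86900) = 1/(-260711/3) = -3/260711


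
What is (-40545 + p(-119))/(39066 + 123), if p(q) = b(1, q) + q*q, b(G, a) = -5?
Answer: -26389/39189 ≈ -0.67338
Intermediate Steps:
p(q) = -5 + q² (p(q) = -5 + q*q = -5 + q²)
(-40545 + p(-119))/(39066 + 123) = (-40545 + (-5 + (-119)²))/(39066 + 123) = (-40545 + (-5 + 14161))/39189 = (-40545 + 14156)*(1/39189) = -26389*1/39189 = -26389/39189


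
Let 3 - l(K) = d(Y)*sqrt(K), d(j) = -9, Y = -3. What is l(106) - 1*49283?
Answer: -49280 + 9*sqrt(106) ≈ -49187.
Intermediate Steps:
l(K) = 3 + 9*sqrt(K) (l(K) = 3 - (-9)*sqrt(K) = 3 + 9*sqrt(K))
l(106) - 1*49283 = (3 + 9*sqrt(106)) - 1*49283 = (3 + 9*sqrt(106)) - 49283 = -49280 + 9*sqrt(106)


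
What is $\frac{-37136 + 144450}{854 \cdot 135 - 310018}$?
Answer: $- \frac{53657}{97364} \approx -0.5511$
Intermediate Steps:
$\frac{-37136 + 144450}{854 \cdot 135 - 310018} = \frac{107314}{115290 - 310018} = \frac{107314}{-194728} = 107314 \left(- \frac{1}{194728}\right) = - \frac{53657}{97364}$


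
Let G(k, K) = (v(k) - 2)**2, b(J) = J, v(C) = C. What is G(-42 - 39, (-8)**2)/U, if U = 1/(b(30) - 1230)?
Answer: -8266800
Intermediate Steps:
G(k, K) = (-2 + k)**2 (G(k, K) = (k - 2)**2 = (-2 + k)**2)
U = -1/1200 (U = 1/(30 - 1230) = 1/(-1200) = -1/1200 ≈ -0.00083333)
G(-42 - 39, (-8)**2)/U = (-2 + (-42 - 39))**2/(-1/1200) = (-2 - 81)**2*(-1200) = (-83)**2*(-1200) = 6889*(-1200) = -8266800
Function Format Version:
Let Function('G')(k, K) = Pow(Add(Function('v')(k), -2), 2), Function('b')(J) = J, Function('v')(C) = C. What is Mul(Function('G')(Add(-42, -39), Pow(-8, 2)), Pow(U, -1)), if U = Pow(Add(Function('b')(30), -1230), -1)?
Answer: -8266800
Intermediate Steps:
Function('G')(k, K) = Pow(Add(-2, k), 2) (Function('G')(k, K) = Pow(Add(k, -2), 2) = Pow(Add(-2, k), 2))
U = Rational(-1, 1200) (U = Pow(Add(30, -1230), -1) = Pow(-1200, -1) = Rational(-1, 1200) ≈ -0.00083333)
Mul(Function('G')(Add(-42, -39), Pow(-8, 2)), Pow(U, -1)) = Mul(Pow(Add(-2, Add(-42, -39)), 2), Pow(Rational(-1, 1200), -1)) = Mul(Pow(Add(-2, -81), 2), -1200) = Mul(Pow(-83, 2), -1200) = Mul(6889, -1200) = -8266800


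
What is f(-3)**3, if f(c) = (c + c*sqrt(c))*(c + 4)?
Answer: 216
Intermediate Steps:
f(c) = (4 + c)*(c + c**(3/2)) (f(c) = (c + c**(3/2))*(4 + c) = (4 + c)*(c + c**(3/2)))
f(-3)**3 = ((-3)**2 + (-3)**(5/2) + 4*(-3) + 4*(-3)**(3/2))**3 = (9 + 9*I*sqrt(3) - 12 + 4*(-3*I*sqrt(3)))**3 = (9 + 9*I*sqrt(3) - 12 - 12*I*sqrt(3))**3 = (-3 - 3*I*sqrt(3))**3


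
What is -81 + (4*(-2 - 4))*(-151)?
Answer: 3543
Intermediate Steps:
-81 + (4*(-2 - 4))*(-151) = -81 + (4*(-6))*(-151) = -81 - 24*(-151) = -81 + 3624 = 3543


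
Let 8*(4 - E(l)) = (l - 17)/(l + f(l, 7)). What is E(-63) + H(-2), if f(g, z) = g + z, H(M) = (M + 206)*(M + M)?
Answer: -96638/119 ≈ -812.08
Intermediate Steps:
H(M) = 2*M*(206 + M) (H(M) = (206 + M)*(2*M) = 2*M*(206 + M))
E(l) = 4 - (-17 + l)/(8*(7 + 2*l)) (E(l) = 4 - (l - 17)/(8*(l + (l + 7))) = 4 - (-17 + l)/(8*(l + (7 + l))) = 4 - (-17 + l)/(8*(7 + 2*l)))
E(-63) + H(-2) = (241 + 63*(-63))/(8*(7 + 2*(-63))) + 2*(-2)*(206 - 2) = (241 - 3969)/(8*(7 - 126)) + 2*(-2)*204 = (⅛)*(-3728)/(-119) - 816 = (⅛)*(-1/119)*(-3728) - 816 = 466/119 - 816 = -96638/119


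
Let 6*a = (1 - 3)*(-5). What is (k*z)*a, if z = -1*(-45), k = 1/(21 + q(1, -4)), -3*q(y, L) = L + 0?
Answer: 225/67 ≈ 3.3582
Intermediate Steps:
q(y, L) = -L/3 (q(y, L) = -(L + 0)/3 = -L/3)
k = 3/67 (k = 1/(21 - ⅓*(-4)) = 1/(21 + 4/3) = 1/(67/3) = 3/67 ≈ 0.044776)
z = 45
a = 5/3 (a = ((1 - 3)*(-5))/6 = (-2*(-5))/6 = (⅙)*10 = 5/3 ≈ 1.6667)
(k*z)*a = ((3/67)*45)*(5/3) = (135/67)*(5/3) = 225/67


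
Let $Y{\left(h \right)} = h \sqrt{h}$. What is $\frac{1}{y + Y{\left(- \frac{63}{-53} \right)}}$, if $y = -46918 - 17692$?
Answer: $- \frac{1374134710}{88782843577379} - \frac{1431 \sqrt{371}}{88782843577379} \approx -1.5478 \cdot 10^{-5}$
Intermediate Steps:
$y = -64610$
$Y{\left(h \right)} = h^{\frac{3}{2}}$
$\frac{1}{y + Y{\left(- \frac{63}{-53} \right)}} = \frac{1}{-64610 + \left(- \frac{63}{-53}\right)^{\frac{3}{2}}} = \frac{1}{-64610 + \left(\left(-63\right) \left(- \frac{1}{53}\right)\right)^{\frac{3}{2}}} = \frac{1}{-64610 + \left(\frac{63}{53}\right)^{\frac{3}{2}}} = \frac{1}{-64610 + \frac{189 \sqrt{371}}{2809}}$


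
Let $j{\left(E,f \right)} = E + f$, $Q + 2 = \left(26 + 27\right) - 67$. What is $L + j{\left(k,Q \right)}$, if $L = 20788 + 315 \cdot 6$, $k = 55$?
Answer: $22717$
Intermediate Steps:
$Q = -16$ ($Q = -2 + \left(\left(26 + 27\right) - 67\right) = -2 + \left(53 - 67\right) = -2 - 14 = -16$)
$L = 22678$ ($L = 20788 + 1890 = 22678$)
$L + j{\left(k,Q \right)} = 22678 + \left(55 - 16\right) = 22678 + 39 = 22717$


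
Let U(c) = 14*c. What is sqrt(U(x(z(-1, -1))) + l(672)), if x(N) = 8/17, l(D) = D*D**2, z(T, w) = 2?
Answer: 4*sqrt(5481326711)/17 ≈ 17420.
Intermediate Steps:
l(D) = D**3
x(N) = 8/17 (x(N) = 8*(1/17) = 8/17)
sqrt(U(x(z(-1, -1))) + l(672)) = sqrt(14*(8/17) + 672**3) = sqrt(112/17 + 303464448) = sqrt(5158895728/17) = 4*sqrt(5481326711)/17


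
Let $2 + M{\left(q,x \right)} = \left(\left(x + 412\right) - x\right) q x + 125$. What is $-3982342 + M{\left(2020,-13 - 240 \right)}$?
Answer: $-214538939$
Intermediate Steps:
$M{\left(q,x \right)} = 123 + 412 q x$ ($M{\left(q,x \right)} = -2 + \left(\left(\left(x + 412\right) - x\right) q x + 125\right) = -2 + \left(\left(\left(412 + x\right) - x\right) q x + 125\right) = -2 + \left(412 q x + 125\right) = -2 + \left(125 + 412 q x\right) = 123 + 412 q x$)
$-3982342 + M{\left(2020,-13 - 240 \right)} = -3982342 + \left(123 + 412 \cdot 2020 \left(-13 - 240\right)\right) = -3982342 + \left(123 + 412 \cdot 2020 \left(-253\right)\right) = -3982342 + \left(123 - 210556720\right) = -3982342 - 210556597 = -214538939$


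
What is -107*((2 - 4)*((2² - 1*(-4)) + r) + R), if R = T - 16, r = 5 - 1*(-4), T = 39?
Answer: 1177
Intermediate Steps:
r = 9 (r = 5 + 4 = 9)
R = 23 (R = 39 - 16 = 23)
-107*((2 - 4)*((2² - 1*(-4)) + r) + R) = -107*((2 - 4)*((2² - 1*(-4)) + 9) + 23) = -107*(-2*((4 + 4) + 9) + 23) = -107*(-2*(8 + 9) + 23) = -107*(-2*17 + 23) = -107*(-34 + 23) = -107*(-11) = 1177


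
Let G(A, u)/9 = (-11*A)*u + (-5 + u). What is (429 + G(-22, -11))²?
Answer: 560410929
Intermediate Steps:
G(A, u) = -45 + 9*u - 99*A*u (G(A, u) = 9*((-11*A)*u + (-5 + u)) = 9*(-11*A*u + (-5 + u)) = 9*(-5 + u - 11*A*u) = -45 + 9*u - 99*A*u)
(429 + G(-22, -11))² = (429 + (-45 + 9*(-11) - 99*(-22)*(-11)))² = (429 + (-45 - 99 - 23958))² = (429 - 24102)² = (-23673)² = 560410929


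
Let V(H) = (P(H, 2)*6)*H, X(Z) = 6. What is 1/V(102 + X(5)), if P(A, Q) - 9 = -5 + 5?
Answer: 1/5832 ≈ 0.00017147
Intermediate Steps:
P(A, Q) = 9 (P(A, Q) = 9 + (-5 + 5) = 9 + 0 = 9)
V(H) = 54*H (V(H) = (9*6)*H = 54*H)
1/V(102 + X(5)) = 1/(54*(102 + 6)) = 1/(54*108) = 1/5832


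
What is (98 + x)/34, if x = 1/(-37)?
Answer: 3625/1258 ≈ 2.8816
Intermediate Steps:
x = -1/37 ≈ -0.027027
(98 + x)/34 = (98 - 1/37)/34 = (3625/37)*(1/34) = 3625/1258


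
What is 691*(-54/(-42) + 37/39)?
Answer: 421510/273 ≈ 1544.0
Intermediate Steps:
691*(-54/(-42) + 37/39) = 691*(-54*(-1/42) + 37*(1/39)) = 691*(9/7 + 37/39) = 691*(610/273) = 421510/273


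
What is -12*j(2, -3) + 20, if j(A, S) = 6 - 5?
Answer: 8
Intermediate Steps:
j(A, S) = 1
-12*j(2, -3) + 20 = -12*1 + 20 = -12 + 20 = 8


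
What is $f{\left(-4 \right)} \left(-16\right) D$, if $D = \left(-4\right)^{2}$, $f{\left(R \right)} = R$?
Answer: $1024$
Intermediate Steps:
$D = 16$
$f{\left(-4 \right)} \left(-16\right) D = \left(-4\right) \left(-16\right) 16 = 64 \cdot 16 = 1024$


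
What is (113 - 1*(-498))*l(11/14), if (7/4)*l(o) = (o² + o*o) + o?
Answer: 241956/343 ≈ 705.41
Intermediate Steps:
l(o) = 4*o/7 + 8*o²/7 (l(o) = 4*((o² + o*o) + o)/7 = 4*((o² + o²) + o)/7 = 4*(2*o² + o)/7 = 4*(o + 2*o²)/7 = 4*o/7 + 8*o²/7)
(113 - 1*(-498))*l(11/14) = (113 - 1*(-498))*(4*(11/14)*(1 + 2*(11/14))/7) = (113 + 498)*(4*(11*(1/14))*(1 + 2*(11*(1/14)))/7) = 611*((4/7)*(11/14)*(1 + 2*(11/14))) = 611*((4/7)*(11/14)*(1 + 11/7)) = 611*((4/7)*(11/14)*(18/7)) = 611*(396/343) = 241956/343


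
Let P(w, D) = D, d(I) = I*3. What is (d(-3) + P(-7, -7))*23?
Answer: -368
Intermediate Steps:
d(I) = 3*I
(d(-3) + P(-7, -7))*23 = (3*(-3) - 7)*23 = (-9 - 7)*23 = -16*23 = -368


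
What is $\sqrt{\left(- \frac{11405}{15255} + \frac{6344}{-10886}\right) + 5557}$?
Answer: $\frac{\sqrt{170237402916566142}}{5535531} \approx 74.536$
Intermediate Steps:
$\sqrt{\left(- \frac{11405}{15255} + \frac{6344}{-10886}\right) + 5557} = \sqrt{\left(\left(-11405\right) \frac{1}{15255} + 6344 \left(- \frac{1}{10886}\right)\right) + 5557} = \sqrt{\left(- \frac{2281}{3051} - \frac{3172}{5443}\right) + 5557} = \sqrt{- \frac{22093255}{16606593} + 5557} = \sqrt{\frac{92260744046}{16606593}} = \frac{\sqrt{170237402916566142}}{5535531}$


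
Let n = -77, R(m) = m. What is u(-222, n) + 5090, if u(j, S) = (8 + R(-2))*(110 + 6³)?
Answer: 7046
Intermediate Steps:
u(j, S) = 1956 (u(j, S) = (8 - 2)*(110 + 6³) = 6*(110 + 216) = 6*326 = 1956)
u(-222, n) + 5090 = 1956 + 5090 = 7046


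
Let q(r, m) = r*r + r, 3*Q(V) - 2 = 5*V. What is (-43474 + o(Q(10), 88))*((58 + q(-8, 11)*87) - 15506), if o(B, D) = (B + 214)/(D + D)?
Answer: 15172315058/33 ≈ 4.5977e+8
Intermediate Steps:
Q(V) = ⅔ + 5*V/3 (Q(V) = ⅔ + (5*V)/3 = ⅔ + 5*V/3)
q(r, m) = r + r² (q(r, m) = r² + r = r + r²)
o(B, D) = (214 + B)/(2*D) (o(B, D) = (214 + B)/((2*D)) = (214 + B)*(1/(2*D)) = (214 + B)/(2*D))
(-43474 + o(Q(10), 88))*((58 + q(-8, 11)*87) - 15506) = (-43474 + (½)*(214 + (⅔ + (5/3)*10))/88)*((58 - 8*(1 - 8)*87) - 15506) = (-43474 + (½)*(1/88)*(214 + (⅔ + 50/3)))*((58 - 8*(-7)*87) - 15506) = (-43474 + (½)*(1/88)*(214 + 52/3))*((58 + 56*87) - 15506) = (-43474 + (½)*(1/88)*(694/3))*((58 + 4872) - 15506) = (-43474 + 347/264)*(4930 - 15506) = -11476789/264*(-10576) = 15172315058/33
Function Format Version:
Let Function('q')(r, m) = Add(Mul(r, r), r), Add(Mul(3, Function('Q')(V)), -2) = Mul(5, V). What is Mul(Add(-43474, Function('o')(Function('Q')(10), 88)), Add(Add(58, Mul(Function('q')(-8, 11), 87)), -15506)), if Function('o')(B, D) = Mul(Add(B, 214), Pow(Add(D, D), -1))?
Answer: Rational(15172315058, 33) ≈ 4.5977e+8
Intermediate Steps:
Function('Q')(V) = Add(Rational(2, 3), Mul(Rational(5, 3), V)) (Function('Q')(V) = Add(Rational(2, 3), Mul(Rational(1, 3), Mul(5, V))) = Add(Rational(2, 3), Mul(Rational(5, 3), V)))
Function('q')(r, m) = Add(r, Pow(r, 2)) (Function('q')(r, m) = Add(Pow(r, 2), r) = Add(r, Pow(r, 2)))
Function('o')(B, D) = Mul(Rational(1, 2), Pow(D, -1), Add(214, B)) (Function('o')(B, D) = Mul(Add(214, B), Pow(Mul(2, D), -1)) = Mul(Add(214, B), Mul(Rational(1, 2), Pow(D, -1))) = Mul(Rational(1, 2), Pow(D, -1), Add(214, B)))
Mul(Add(-43474, Function('o')(Function('Q')(10), 88)), Add(Add(58, Mul(Function('q')(-8, 11), 87)), -15506)) = Mul(Add(-43474, Mul(Rational(1, 2), Pow(88, -1), Add(214, Add(Rational(2, 3), Mul(Rational(5, 3), 10))))), Add(Add(58, Mul(Mul(-8, Add(1, -8)), 87)), -15506)) = Mul(Add(-43474, Mul(Rational(1, 2), Rational(1, 88), Add(214, Add(Rational(2, 3), Rational(50, 3))))), Add(Add(58, Mul(Mul(-8, -7), 87)), -15506)) = Mul(Add(-43474, Mul(Rational(1, 2), Rational(1, 88), Add(214, Rational(52, 3)))), Add(Add(58, Mul(56, 87)), -15506)) = Mul(Add(-43474, Mul(Rational(1, 2), Rational(1, 88), Rational(694, 3))), Add(Add(58, 4872), -15506)) = Mul(Add(-43474, Rational(347, 264)), Add(4930, -15506)) = Mul(Rational(-11476789, 264), -10576) = Rational(15172315058, 33)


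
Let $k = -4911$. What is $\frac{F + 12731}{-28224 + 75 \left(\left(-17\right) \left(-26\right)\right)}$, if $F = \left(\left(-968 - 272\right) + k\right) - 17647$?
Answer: $- \frac{3689}{1642} \approx -2.2467$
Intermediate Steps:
$F = -23798$ ($F = \left(\left(-968 - 272\right) - 4911\right) - 17647 = \left(-1240 - 4911\right) - 17647 = -6151 - 17647 = -23798$)
$\frac{F + 12731}{-28224 + 75 \left(\left(-17\right) \left(-26\right)\right)} = \frac{-23798 + 12731}{-28224 + 75 \left(\left(-17\right) \left(-26\right)\right)} = - \frac{11067}{-28224 + 75 \cdot 442} = - \frac{11067}{-28224 + 33150} = - \frac{11067}{4926} = \left(-11067\right) \frac{1}{4926} = - \frac{3689}{1642}$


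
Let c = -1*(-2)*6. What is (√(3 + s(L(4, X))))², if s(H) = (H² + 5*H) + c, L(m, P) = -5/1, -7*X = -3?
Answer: 15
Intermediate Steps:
X = 3/7 (X = -⅐*(-3) = 3/7 ≈ 0.42857)
c = 12 (c = 2*6 = 12)
L(m, P) = -5 (L(m, P) = -5*1 = -5)
s(H) = 12 + H² + 5*H (s(H) = (H² + 5*H) + 12 = 12 + H² + 5*H)
(√(3 + s(L(4, X))))² = (√(3 + (12 + (-5)² + 5*(-5))))² = (√(3 + (12 + 25 - 25)))² = (√(3 + 12))² = (√15)² = 15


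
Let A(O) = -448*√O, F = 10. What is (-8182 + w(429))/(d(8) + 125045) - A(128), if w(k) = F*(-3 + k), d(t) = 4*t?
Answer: -3922/125077 + 3584*√2 ≈ 5068.5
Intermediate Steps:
w(k) = -30 + 10*k (w(k) = 10*(-3 + k) = -30 + 10*k)
(-8182 + w(429))/(d(8) + 125045) - A(128) = (-8182 + (-30 + 10*429))/(4*8 + 125045) - (-448)*√128 = (-8182 + (-30 + 4290))/(32 + 125045) - (-448)*8*√2 = (-8182 + 4260)/125077 - (-3584)*√2 = -3922*1/125077 + 3584*√2 = -3922/125077 + 3584*√2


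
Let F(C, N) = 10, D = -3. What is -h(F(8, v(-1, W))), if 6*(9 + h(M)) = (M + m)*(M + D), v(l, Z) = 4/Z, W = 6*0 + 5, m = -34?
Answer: 37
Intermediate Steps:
W = 5 (W = 0 + 5 = 5)
h(M) = -9 + (-34 + M)*(-3 + M)/6 (h(M) = -9 + ((M - 34)*(M - 3))/6 = -9 + ((-34 + M)*(-3 + M))/6 = -9 + (-34 + M)*(-3 + M)/6)
-h(F(8, v(-1, W))) = -(8 - 37/6*10 + (⅙)*10²) = -(8 - 185/3 + (⅙)*100) = -(8 - 185/3 + 50/3) = -1*(-37) = 37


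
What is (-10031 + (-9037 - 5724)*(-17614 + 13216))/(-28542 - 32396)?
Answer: -64908847/60938 ≈ -1065.2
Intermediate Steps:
(-10031 + (-9037 - 5724)*(-17614 + 13216))/(-28542 - 32396) = (-10031 - 14761*(-4398))/(-60938) = (-10031 + 64918878)*(-1/60938) = 64908847*(-1/60938) = -64908847/60938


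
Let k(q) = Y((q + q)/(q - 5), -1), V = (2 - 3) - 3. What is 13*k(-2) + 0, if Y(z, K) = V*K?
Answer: 52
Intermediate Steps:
V = -4 (V = -1 - 3 = -4)
Y(z, K) = -4*K
k(q) = 4 (k(q) = -4*(-1) = 4)
13*k(-2) + 0 = 13*4 + 0 = 52 + 0 = 52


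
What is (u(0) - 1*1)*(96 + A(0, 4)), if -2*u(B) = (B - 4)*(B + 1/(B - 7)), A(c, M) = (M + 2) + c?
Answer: -918/7 ≈ -131.14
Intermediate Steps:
A(c, M) = 2 + M + c (A(c, M) = (2 + M) + c = 2 + M + c)
u(B) = -(-4 + B)*(B + 1/(-7 + B))/2 (u(B) = -(B - 4)*(B + 1/(B - 7))/2 = -(-4 + B)*(B + 1/(-7 + B))/2)
(u(0) - 1*1)*(96 + A(0, 4)) = ((4 - 1*0³ - 29*0 + 11*0²)/(2*(-7 + 0)) - 1*1)*(96 + (2 + 4 + 0)) = ((½)*(4 - 1*0 + 0 + 11*0)/(-7) - 1)*(96 + 6) = ((½)*(-⅐)*(4 + 0 + 0 + 0) - 1)*102 = ((½)*(-⅐)*4 - 1)*102 = (-2/7 - 1)*102 = -9/7*102 = -918/7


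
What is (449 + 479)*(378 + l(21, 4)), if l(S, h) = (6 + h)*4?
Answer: 387904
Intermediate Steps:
l(S, h) = 24 + 4*h
(449 + 479)*(378 + l(21, 4)) = (449 + 479)*(378 + (24 + 4*4)) = 928*(378 + (24 + 16)) = 928*(378 + 40) = 928*418 = 387904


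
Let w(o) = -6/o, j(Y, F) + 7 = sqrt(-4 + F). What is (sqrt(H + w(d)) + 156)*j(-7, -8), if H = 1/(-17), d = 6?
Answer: -3*(7 - 2*I*sqrt(3))*(884 + I*sqrt(34))/17 ≈ -1095.6 + 533.2*I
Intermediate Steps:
j(Y, F) = -7 + sqrt(-4 + F)
H = -1/17 ≈ -0.058824
(sqrt(H + w(d)) + 156)*j(-7, -8) = (sqrt(-1/17 - 6/6) + 156)*(-7 + sqrt(-4 - 8)) = (sqrt(-1/17 - 6*1/6) + 156)*(-7 + sqrt(-12)) = (sqrt(-1/17 - 1) + 156)*(-7 + 2*I*sqrt(3)) = (sqrt(-18/17) + 156)*(-7 + 2*I*sqrt(3)) = (3*I*sqrt(34)/17 + 156)*(-7 + 2*I*sqrt(3)) = (156 + 3*I*sqrt(34)/17)*(-7 + 2*I*sqrt(3)) = (-7 + 2*I*sqrt(3))*(156 + 3*I*sqrt(34)/17)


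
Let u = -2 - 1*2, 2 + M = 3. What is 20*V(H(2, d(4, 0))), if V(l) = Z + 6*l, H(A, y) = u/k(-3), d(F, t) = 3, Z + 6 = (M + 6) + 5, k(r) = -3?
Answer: 280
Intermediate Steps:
M = 1 (M = -2 + 3 = 1)
Z = 6 (Z = -6 + ((1 + 6) + 5) = -6 + (7 + 5) = -6 + 12 = 6)
u = -4 (u = -2 - 2 = -4)
H(A, y) = 4/3 (H(A, y) = -4/(-3) = -4*(-1/3) = 4/3)
V(l) = 6 + 6*l
20*V(H(2, d(4, 0))) = 20*(6 + 6*(4/3)) = 20*(6 + 8) = 20*14 = 280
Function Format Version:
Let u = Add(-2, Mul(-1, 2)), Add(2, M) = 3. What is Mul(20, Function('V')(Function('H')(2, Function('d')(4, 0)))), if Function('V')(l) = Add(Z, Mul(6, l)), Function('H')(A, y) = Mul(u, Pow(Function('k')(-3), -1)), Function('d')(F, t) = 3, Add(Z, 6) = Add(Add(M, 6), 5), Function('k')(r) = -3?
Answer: 280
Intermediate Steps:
M = 1 (M = Add(-2, 3) = 1)
Z = 6 (Z = Add(-6, Add(Add(1, 6), 5)) = Add(-6, Add(7, 5)) = Add(-6, 12) = 6)
u = -4 (u = Add(-2, -2) = -4)
Function('H')(A, y) = Rational(4, 3) (Function('H')(A, y) = Mul(-4, Pow(-3, -1)) = Mul(-4, Rational(-1, 3)) = Rational(4, 3))
Function('V')(l) = Add(6, Mul(6, l))
Mul(20, Function('V')(Function('H')(2, Function('d')(4, 0)))) = Mul(20, Add(6, Mul(6, Rational(4, 3)))) = Mul(20, Add(6, 8)) = Mul(20, 14) = 280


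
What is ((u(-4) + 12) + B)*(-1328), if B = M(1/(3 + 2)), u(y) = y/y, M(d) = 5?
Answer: -23904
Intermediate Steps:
u(y) = 1
B = 5
((u(-4) + 12) + B)*(-1328) = ((1 + 12) + 5)*(-1328) = (13 + 5)*(-1328) = 18*(-1328) = -23904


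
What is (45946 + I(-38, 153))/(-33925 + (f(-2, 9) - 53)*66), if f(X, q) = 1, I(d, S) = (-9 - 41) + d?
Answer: -45858/37357 ≈ -1.2276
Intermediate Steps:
I(d, S) = -50 + d
(45946 + I(-38, 153))/(-33925 + (f(-2, 9) - 53)*66) = (45946 + (-50 - 38))/(-33925 + (1 - 53)*66) = (45946 - 88)/(-33925 - 52*66) = 45858/(-33925 - 3432) = 45858/(-37357) = 45858*(-1/37357) = -45858/37357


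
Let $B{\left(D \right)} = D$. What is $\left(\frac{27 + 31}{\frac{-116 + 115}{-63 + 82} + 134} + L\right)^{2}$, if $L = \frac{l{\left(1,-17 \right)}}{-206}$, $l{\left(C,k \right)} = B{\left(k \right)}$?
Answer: $\frac{73049656729}{274859032900} \approx 0.26577$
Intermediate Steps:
$l{\left(C,k \right)} = k$
$L = \frac{17}{206}$ ($L = - \frac{17}{-206} = \left(-17\right) \left(- \frac{1}{206}\right) = \frac{17}{206} \approx 0.082524$)
$\left(\frac{27 + 31}{\frac{-116 + 115}{-63 + 82} + 134} + L\right)^{2} = \left(\frac{27 + 31}{\frac{-116 + 115}{-63 + 82} + 134} + \frac{17}{206}\right)^{2} = \left(\frac{58}{- \frac{1}{19} + 134} + \frac{17}{206}\right)^{2} = \left(\frac{58}{\frac{2545}{19}} + \frac{17}{206}\right)^{2} = \left(58 \cdot \frac{19}{2545} + \frac{17}{206}\right)^{2} = \left(\frac{1102}{2545} + \frac{17}{206}\right)^{2} = \left(\frac{270277}{524270}\right)^{2} = \frac{73049656729}{274859032900}$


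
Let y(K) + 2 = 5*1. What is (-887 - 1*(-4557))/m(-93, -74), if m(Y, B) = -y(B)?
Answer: -3670/3 ≈ -1223.3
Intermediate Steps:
y(K) = 3 (y(K) = -2 + 5*1 = -2 + 5 = 3)
m(Y, B) = -3 (m(Y, B) = -1*3 = -3)
(-887 - 1*(-4557))/m(-93, -74) = (-887 - 1*(-4557))/(-3) = (-887 + 4557)*(-1/3) = 3670*(-1/3) = -3670/3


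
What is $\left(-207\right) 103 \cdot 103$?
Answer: $-2196063$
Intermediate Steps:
$\left(-207\right) 103 \cdot 103 = \left(-21321\right) 103 = -2196063$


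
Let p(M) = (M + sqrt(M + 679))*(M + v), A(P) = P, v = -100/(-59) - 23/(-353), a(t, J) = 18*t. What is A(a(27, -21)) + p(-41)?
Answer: 43629172/20827 - 817250*sqrt(638)/20827 ≈ 1103.7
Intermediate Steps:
v = 36657/20827 (v = -100*(-1/59) - 23*(-1/353) = 100/59 + 23/353 = 36657/20827 ≈ 1.7601)
p(M) = (36657/20827 + M)*(M + sqrt(679 + M)) (p(M) = (M + sqrt(M + 679))*(M + 36657/20827) = (M + sqrt(679 + M))*(36657/20827 + M) = (36657/20827 + M)*(M + sqrt(679 + M)))
A(a(27, -21)) + p(-41) = 18*27 + ((-41)**2 + (36657/20827)*(-41) + 36657*sqrt(679 - 41)/20827 - 41*sqrt(679 - 41)) = 486 + (1681 - 1502937/20827 + 36657*sqrt(638)/20827 - 41*sqrt(638)) = 486 + (33507250/20827 - 817250*sqrt(638)/20827) = 43629172/20827 - 817250*sqrt(638)/20827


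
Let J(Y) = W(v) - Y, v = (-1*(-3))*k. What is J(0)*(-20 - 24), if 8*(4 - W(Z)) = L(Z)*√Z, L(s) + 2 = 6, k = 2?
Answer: -176 + 22*√6 ≈ -122.11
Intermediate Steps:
v = 6 (v = -1*(-3)*2 = 3*2 = 6)
L(s) = 4 (L(s) = -2 + 6 = 4)
W(Z) = 4 - √Z/2
J(Y) = 4 - Y - √6/2 (J(Y) = (4 - √6/2) - Y = 4 - Y - √6/2)
J(0)*(-20 - 24) = (4 - 1*0 - √6/2)*(-20 - 24) = (4 + 0 - √6/2)*(-44) = (4 - √6/2)*(-44) = -176 + 22*√6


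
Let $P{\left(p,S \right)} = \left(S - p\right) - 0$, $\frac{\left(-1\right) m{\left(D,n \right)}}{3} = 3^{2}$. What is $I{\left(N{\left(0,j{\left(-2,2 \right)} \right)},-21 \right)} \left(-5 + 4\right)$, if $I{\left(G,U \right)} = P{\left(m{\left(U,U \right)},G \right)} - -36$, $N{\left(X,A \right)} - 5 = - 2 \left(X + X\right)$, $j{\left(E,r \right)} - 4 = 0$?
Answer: $-68$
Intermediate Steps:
$j{\left(E,r \right)} = 4$ ($j{\left(E,r \right)} = 4 + 0 = 4$)
$m{\left(D,n \right)} = -27$ ($m{\left(D,n \right)} = - 3 \cdot 3^{2} = \left(-3\right) 9 = -27$)
$P{\left(p,S \right)} = S - p$ ($P{\left(p,S \right)} = \left(S - p\right) + 0 = S - p$)
$N{\left(X,A \right)} = 5 - 4 X$ ($N{\left(X,A \right)} = 5 - 2 \left(X + X\right) = 5 - 2 \cdot 2 X = 5 - 4 X$)
$I{\left(G,U \right)} = 63 + G$ ($I{\left(G,U \right)} = \left(G - -27\right) - -36 = \left(G + 27\right) + 36 = \left(27 + G\right) + 36 = 63 + G$)
$I{\left(N{\left(0,j{\left(-2,2 \right)} \right)},-21 \right)} \left(-5 + 4\right) = \left(63 + \left(5 - 0\right)\right) \left(-5 + 4\right) = \left(63 + \left(5 + 0\right)\right) \left(-1\right) = \left(63 + 5\right) \left(-1\right) = 68 \left(-1\right) = -68$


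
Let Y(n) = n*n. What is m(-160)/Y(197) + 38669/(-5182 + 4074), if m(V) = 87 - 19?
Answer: -1500629877/43000372 ≈ -34.898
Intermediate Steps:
Y(n) = n²
m(V) = 68
m(-160)/Y(197) + 38669/(-5182 + 4074) = 68/(197²) + 38669/(-5182 + 4074) = 68/38809 + 38669/(-1108) = 68*(1/38809) + 38669*(-1/1108) = 68/38809 - 38669/1108 = -1500629877/43000372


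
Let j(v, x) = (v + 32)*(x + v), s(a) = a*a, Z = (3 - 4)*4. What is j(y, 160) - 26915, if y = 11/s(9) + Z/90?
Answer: -3572046386/164025 ≈ -21777.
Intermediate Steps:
Z = -4 (Z = -1*4 = -4)
s(a) = a²
y = 37/405 (y = 11/(9²) - 4/90 = 11/81 - 4*1/90 = 11*(1/81) - 2/45 = 11/81 - 2/45 = 37/405 ≈ 0.091358)
j(v, x) = (32 + v)*(v + x)
j(y, 160) - 26915 = ((37/405)² + 32*(37/405) + 32*160 + (37/405)*160) - 26915 = (1369/164025 + 1184/405 + 5120 + 1184/81) - 26915 = 842686489/164025 - 26915 = -3572046386/164025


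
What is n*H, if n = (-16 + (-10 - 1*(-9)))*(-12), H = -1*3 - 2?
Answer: -1020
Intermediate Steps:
H = -5 (H = -3 - 2 = -5)
n = 204 (n = (-16 + (-10 + 9))*(-12) = (-16 - 1)*(-12) = -17*(-12) = 204)
n*H = 204*(-5) = -1020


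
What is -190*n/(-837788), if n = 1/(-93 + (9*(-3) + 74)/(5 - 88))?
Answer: -7885/3253130804 ≈ -2.4238e-6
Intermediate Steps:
n = -83/7766 (n = 1/(-93 + (-27 + 74)/(-83)) = 1/(-93 + 47*(-1/83)) = 1/(-93 - 47/83) = 1/(-7766/83) = -83/7766 ≈ -0.010688)
-190*n/(-837788) = -190*(-83/7766)/(-837788) = (7885/3883)*(-1/837788) = -7885/3253130804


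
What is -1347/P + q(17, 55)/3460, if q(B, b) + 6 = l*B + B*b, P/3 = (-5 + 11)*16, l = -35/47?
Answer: -17220463/3902880 ≈ -4.4122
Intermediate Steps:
l = -35/47 (l = -35*1/47 = -35/47 ≈ -0.74468)
P = 288 (P = 3*((-5 + 11)*16) = 3*(6*16) = 3*96 = 288)
q(B, b) = -6 - 35*B/47 + B*b (q(B, b) = -6 + (-35*B/47 + B*b) = -6 - 35*B/47 + B*b)
-1347/P + q(17, 55)/3460 = -1347/288 + (-6 - 35/47*17 + 17*55)/3460 = -1347*1/288 + (-6 - 595/47 + 935)*(1/3460) = -449/96 + (43068/47)*(1/3460) = -449/96 + 10767/40655 = -17220463/3902880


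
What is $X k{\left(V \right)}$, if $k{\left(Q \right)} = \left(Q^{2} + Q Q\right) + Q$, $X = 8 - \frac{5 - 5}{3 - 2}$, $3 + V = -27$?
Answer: $14160$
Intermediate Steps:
$V = -30$ ($V = -3 - 27 = -30$)
$X = 8$ ($X = 8 - \frac{0}{1} = 8 - 0 \cdot 1 = 8 - 0 = 8 + 0 = 8$)
$k{\left(Q \right)} = Q + 2 Q^{2}$ ($k{\left(Q \right)} = \left(Q^{2} + Q^{2}\right) + Q = 2 Q^{2} + Q = Q + 2 Q^{2}$)
$X k{\left(V \right)} = 8 \left(- 30 \left(1 + 2 \left(-30\right)\right)\right) = 8 \left(- 30 \left(1 - 60\right)\right) = 8 \left(\left(-30\right) \left(-59\right)\right) = 8 \cdot 1770 = 14160$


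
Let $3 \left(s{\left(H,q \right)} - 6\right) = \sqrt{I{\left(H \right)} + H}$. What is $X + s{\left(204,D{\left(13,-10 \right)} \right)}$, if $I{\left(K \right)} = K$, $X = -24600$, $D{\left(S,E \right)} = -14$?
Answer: $-24594 + \frac{2 \sqrt{102}}{3} \approx -24587.0$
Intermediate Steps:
$s{\left(H,q \right)} = 6 + \frac{\sqrt{2} \sqrt{H}}{3}$ ($s{\left(H,q \right)} = 6 + \frac{\sqrt{H + H}}{3} = 6 + \frac{\sqrt{2 H}}{3} = 6 + \frac{\sqrt{2} \sqrt{H}}{3}$)
$X + s{\left(204,D{\left(13,-10 \right)} \right)} = -24600 + \left(6 + \frac{\sqrt{2} \sqrt{204}}{3}\right) = -24600 + \left(6 + \frac{\sqrt{2} \cdot 2 \sqrt{51}}{3}\right) = -24600 + \left(6 + \frac{2 \sqrt{102}}{3}\right) = -24594 + \frac{2 \sqrt{102}}{3}$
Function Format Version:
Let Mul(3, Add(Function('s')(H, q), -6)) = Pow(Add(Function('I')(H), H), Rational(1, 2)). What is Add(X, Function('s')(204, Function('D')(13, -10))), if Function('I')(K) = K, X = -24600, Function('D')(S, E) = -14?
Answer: Add(-24594, Mul(Rational(2, 3), Pow(102, Rational(1, 2)))) ≈ -24587.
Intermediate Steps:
Function('s')(H, q) = Add(6, Mul(Rational(1, 3), Pow(2, Rational(1, 2)), Pow(H, Rational(1, 2)))) (Function('s')(H, q) = Add(6, Mul(Rational(1, 3), Pow(Add(H, H), Rational(1, 2)))) = Add(6, Mul(Rational(1, 3), Pow(Mul(2, H), Rational(1, 2)))) = Add(6, Mul(Rational(1, 3), Mul(Pow(2, Rational(1, 2)), Pow(H, Rational(1, 2))))) = Add(6, Mul(Rational(1, 3), Pow(2, Rational(1, 2)), Pow(H, Rational(1, 2)))))
Add(X, Function('s')(204, Function('D')(13, -10))) = Add(-24600, Add(6, Mul(Rational(1, 3), Pow(2, Rational(1, 2)), Pow(204, Rational(1, 2))))) = Add(-24600, Add(6, Mul(Rational(1, 3), Pow(2, Rational(1, 2)), Mul(2, Pow(51, Rational(1, 2)))))) = Add(-24600, Add(6, Mul(Rational(2, 3), Pow(102, Rational(1, 2))))) = Add(-24594, Mul(Rational(2, 3), Pow(102, Rational(1, 2))))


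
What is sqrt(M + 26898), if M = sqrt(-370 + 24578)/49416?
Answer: sqrt(4105208157768 + 12354*sqrt(1513))/12354 ≈ 164.01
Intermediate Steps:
M = sqrt(1513)/12354 (M = sqrt(24208)*(1/49416) = (4*sqrt(1513))*(1/49416) = sqrt(1513)/12354 ≈ 0.0031486)
sqrt(M + 26898) = sqrt(sqrt(1513)/12354 + 26898) = sqrt(26898 + sqrt(1513)/12354)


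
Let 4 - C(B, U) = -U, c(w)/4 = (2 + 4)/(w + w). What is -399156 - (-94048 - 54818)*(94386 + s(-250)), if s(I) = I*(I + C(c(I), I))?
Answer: 32509851120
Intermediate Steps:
c(w) = 12/w (c(w) = 4*((2 + 4)/(w + w)) = 4*(6/((2*w))) = 4*(6*(1/(2*w))) = 4*(3/w) = 12/w)
C(B, U) = 4 + U (C(B, U) = 4 - (-1)*U = 4 + U)
s(I) = I*(4 + 2*I) (s(I) = I*(I + (4 + I)) = I*(4 + 2*I))
-399156 - (-94048 - 54818)*(94386 + s(-250)) = -399156 - (-94048 - 54818)*(94386 + 2*(-250)*(2 - 250)) = -399156 - (-148866)*(94386 + 2*(-250)*(-248)) = -399156 - (-148866)*(94386 + 124000) = -399156 - (-148866)*218386 = -399156 - 1*(-32510250276) = -399156 + 32510250276 = 32509851120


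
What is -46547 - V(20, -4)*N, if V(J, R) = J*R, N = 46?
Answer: -42867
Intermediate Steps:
-46547 - V(20, -4)*N = -46547 - 20*(-4)*46 = -46547 - (-80)*46 = -46547 - 1*(-3680) = -46547 + 3680 = -42867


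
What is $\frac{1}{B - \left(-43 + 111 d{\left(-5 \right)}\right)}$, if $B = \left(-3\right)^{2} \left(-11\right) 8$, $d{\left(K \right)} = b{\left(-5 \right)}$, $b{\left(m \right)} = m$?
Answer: $- \frac{1}{194} \approx -0.0051546$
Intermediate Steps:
$d{\left(K \right)} = -5$
$B = -792$ ($B = 9 \left(-11\right) 8 = \left(-99\right) 8 = -792$)
$\frac{1}{B - \left(-43 + 111 d{\left(-5 \right)}\right)} = \frac{1}{-792 + \left(43 - -555\right)} = \frac{1}{-792 + \left(43 + 555\right)} = \frac{1}{-792 + 598} = \frac{1}{-194} = - \frac{1}{194}$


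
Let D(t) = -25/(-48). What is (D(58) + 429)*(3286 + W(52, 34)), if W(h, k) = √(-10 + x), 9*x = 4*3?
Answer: 33873731/24 + 20617*I*√78/144 ≈ 1.4114e+6 + 1264.5*I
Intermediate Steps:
x = 4/3 (x = (4*3)/9 = (⅑)*12 = 4/3 ≈ 1.3333)
D(t) = 25/48 (D(t) = -25*(-1/48) = 25/48)
W(h, k) = I*√78/3 (W(h, k) = √(-10 + 4/3) = √(-26/3) = I*√78/3)
(D(58) + 429)*(3286 + W(52, 34)) = (25/48 + 429)*(3286 + I*√78/3) = 20617*(3286 + I*√78/3)/48 = 33873731/24 + 20617*I*√78/144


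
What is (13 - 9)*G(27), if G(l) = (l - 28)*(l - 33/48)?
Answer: -421/4 ≈ -105.25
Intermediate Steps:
G(l) = (-28 + l)*(-11/16 + l) (G(l) = (-28 + l)*(l - 33*1/48) = (-28 + l)*(l - 11/16) = (-28 + l)*(-11/16 + l))
(13 - 9)*G(27) = (13 - 9)*(77/4 + 27² - 459/16*27) = 4*(77/4 + 729 - 12393/16) = 4*(-421/16) = -421/4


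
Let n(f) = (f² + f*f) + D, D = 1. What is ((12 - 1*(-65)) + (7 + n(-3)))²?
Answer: 10609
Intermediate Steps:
n(f) = 1 + 2*f² (n(f) = (f² + f*f) + 1 = (f² + f²) + 1 = 2*f² + 1 = 1 + 2*f²)
((12 - 1*(-65)) + (7 + n(-3)))² = ((12 - 1*(-65)) + (7 + (1 + 2*(-3)²)))² = ((12 + 65) + (7 + (1 + 2*9)))² = (77 + (7 + (1 + 18)))² = (77 + (7 + 19))² = (77 + 26)² = 103² = 10609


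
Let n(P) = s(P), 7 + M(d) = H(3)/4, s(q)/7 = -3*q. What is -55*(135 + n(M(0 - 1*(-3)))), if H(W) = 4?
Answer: -14355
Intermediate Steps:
s(q) = -21*q (s(q) = 7*(-3*q) = -21*q)
M(d) = -6 (M(d) = -7 + 4/4 = -7 + 4*(¼) = -7 + 1 = -6)
n(P) = -21*P
-55*(135 + n(M(0 - 1*(-3)))) = -55*(135 - 21*(-6)) = -55*(135 + 126) = -55*261 = -14355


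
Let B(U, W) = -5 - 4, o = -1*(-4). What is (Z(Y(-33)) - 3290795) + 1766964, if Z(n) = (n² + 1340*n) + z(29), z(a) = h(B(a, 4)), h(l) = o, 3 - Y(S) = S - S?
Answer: -1519798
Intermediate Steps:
Y(S) = 3 (Y(S) = 3 - (S - S) = 3 - 1*0 = 3 + 0 = 3)
o = 4
B(U, W) = -9
h(l) = 4
z(a) = 4
Z(n) = 4 + n² + 1340*n (Z(n) = (n² + 1340*n) + 4 = 4 + n² + 1340*n)
(Z(Y(-33)) - 3290795) + 1766964 = ((4 + 3² + 1340*3) - 3290795) + 1766964 = ((4 + 9 + 4020) - 3290795) + 1766964 = (4033 - 3290795) + 1766964 = -3286762 + 1766964 = -1519798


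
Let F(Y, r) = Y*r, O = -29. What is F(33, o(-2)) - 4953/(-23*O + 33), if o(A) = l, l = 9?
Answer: 202947/700 ≈ 289.92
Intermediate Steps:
o(A) = 9
F(33, o(-2)) - 4953/(-23*O + 33) = 33*9 - 4953/(-23*(-29) + 33) = 297 - 4953/(667 + 33) = 297 - 4953/700 = 202947/700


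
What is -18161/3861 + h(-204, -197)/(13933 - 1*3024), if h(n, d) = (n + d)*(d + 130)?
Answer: -660034/294543 ≈ -2.2409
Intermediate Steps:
h(n, d) = (130 + d)*(d + n) (h(n, d) = (d + n)*(130 + d) = (130 + d)*(d + n))
-18161/3861 + h(-204, -197)/(13933 - 1*3024) = -18161/3861 + ((-197)² + 130*(-197) + 130*(-204) - 197*(-204))/(13933 - 1*3024) = -18161*1/3861 + (38809 - 25610 - 26520 + 40188)/(13933 - 3024) = -127/27 + 26867/10909 = -660034/294543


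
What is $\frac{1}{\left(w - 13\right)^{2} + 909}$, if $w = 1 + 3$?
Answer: $\frac{1}{990} \approx 0.0010101$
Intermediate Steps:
$w = 4$
$\frac{1}{\left(w - 13\right)^{2} + 909} = \frac{1}{\left(4 - 13\right)^{2} + 909} = \frac{1}{\left(-9\right)^{2} + 909} = \frac{1}{81 + 909} = \frac{1}{990}$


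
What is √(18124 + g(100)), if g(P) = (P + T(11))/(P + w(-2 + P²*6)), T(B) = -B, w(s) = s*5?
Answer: √1632138869512410/300090 ≈ 134.63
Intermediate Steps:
w(s) = 5*s
g(P) = (-11 + P)/(-10 + P + 30*P²) (g(P) = (P - 1*11)/(P + 5*(-2 + P²*6)) = (P - 11)/(P + 5*(-2 + 6*P²)) = (-11 + P)/(P + (-10 + 30*P²)) = (-11 + P)/(-10 + P + 30*P²))
√(18124 + g(100)) = √(18124 + (-11 + 100)/(-10 + 100 + 30*100²)) = √(18124 + 89/(-10 + 100 + 30*10000)) = √(18124 + 89/(-10 + 100 + 300000)) = √(18124 + 89/300090) = √(5438831249/300090) = √1632138869512410/300090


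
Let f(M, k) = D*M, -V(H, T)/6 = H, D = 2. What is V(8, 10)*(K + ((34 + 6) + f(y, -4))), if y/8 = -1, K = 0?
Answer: -1152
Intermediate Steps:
y = -8 (y = 8*(-1) = -8)
V(H, T) = -6*H
f(M, k) = 2*M
V(8, 10)*(K + ((34 + 6) + f(y, -4))) = (-6*8)*(0 + ((34 + 6) + 2*(-8))) = -48*(0 + (40 - 16)) = -48*(0 + 24) = -48*24 = -1152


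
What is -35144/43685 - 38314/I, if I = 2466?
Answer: -880206097/53863605 ≈ -16.341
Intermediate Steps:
-35144/43685 - 38314/I = -35144/43685 - 38314/2466 = -35144*1/43685 - 38314*1/2466 = -35144/43685 - 19157/1233 = -880206097/53863605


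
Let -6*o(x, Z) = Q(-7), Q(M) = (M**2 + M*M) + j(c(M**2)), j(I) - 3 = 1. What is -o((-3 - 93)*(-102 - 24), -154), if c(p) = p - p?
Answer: 17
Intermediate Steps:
c(p) = 0
j(I) = 4 (j(I) = 3 + 1 = 4)
Q(M) = 4 + 2*M**2 (Q(M) = (M**2 + M*M) + 4 = (M**2 + M**2) + 4 = 2*M**2 + 4 = 4 + 2*M**2)
o(x, Z) = -17 (o(x, Z) = -(4 + 2*(-7)**2)/6 = -(4 + 2*49)/6 = -(4 + 98)/6 = -1/6*102 = -17)
-o((-3 - 93)*(-102 - 24), -154) = -1*(-17) = 17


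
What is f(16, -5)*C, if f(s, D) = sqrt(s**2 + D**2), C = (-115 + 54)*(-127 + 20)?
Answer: 6527*sqrt(281) ≈ 1.0941e+5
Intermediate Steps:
C = 6527 (C = -61*(-107) = 6527)
f(s, D) = sqrt(D**2 + s**2)
f(16, -5)*C = sqrt((-5)**2 + 16**2)*6527 = sqrt(25 + 256)*6527 = sqrt(281)*6527 = 6527*sqrt(281)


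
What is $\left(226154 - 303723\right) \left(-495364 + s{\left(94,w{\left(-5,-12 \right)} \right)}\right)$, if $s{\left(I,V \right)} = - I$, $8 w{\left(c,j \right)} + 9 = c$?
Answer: $38432181602$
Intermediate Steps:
$w{\left(c,j \right)} = - \frac{9}{8} + \frac{c}{8}$
$\left(226154 - 303723\right) \left(-495364 + s{\left(94,w{\left(-5,-12 \right)} \right)}\right) = \left(226154 - 303723\right) \left(-495364 - 94\right) = - 77569 \left(-495364 - 94\right) = \left(-77569\right) \left(-495458\right) = 38432181602$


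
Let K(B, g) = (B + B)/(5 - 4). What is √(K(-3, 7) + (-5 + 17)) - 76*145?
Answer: -11020 + √6 ≈ -11018.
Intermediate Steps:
K(B, g) = 2*B (K(B, g) = (2*B)/1 = (2*B)*1 = 2*B)
√(K(-3, 7) + (-5 + 17)) - 76*145 = √(2*(-3) + (-5 + 17)) - 76*145 = √(-6 + 12) - 11020 = √6 - 11020 = -11020 + √6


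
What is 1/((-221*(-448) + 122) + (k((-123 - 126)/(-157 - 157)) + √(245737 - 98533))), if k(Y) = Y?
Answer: 9773899666/968879910805177 - 591576*√4089/968879910805177 ≈ 1.0049e-5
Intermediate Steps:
1/((-221*(-448) + 122) + (k((-123 - 126)/(-157 - 157)) + √(245737 - 98533))) = 1/((-221*(-448) + 122) + ((-123 - 126)/(-157 - 157) + √(245737 - 98533))) = 1/((99008 + 122) + (-249/(-314) + √147204)) = 1/(99130 + (-249*(-1/314) + 6*√4089)) = 1/(99130 + (249/314 + 6*√4089)) = 1/(31127069/314 + 6*√4089)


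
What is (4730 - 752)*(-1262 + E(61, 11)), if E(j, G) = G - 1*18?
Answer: -5048082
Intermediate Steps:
E(j, G) = -18 + G (E(j, G) = G - 18 = -18 + G)
(4730 - 752)*(-1262 + E(61, 11)) = (4730 - 752)*(-1262 + (-18 + 11)) = 3978*(-1262 - 7) = 3978*(-1269) = -5048082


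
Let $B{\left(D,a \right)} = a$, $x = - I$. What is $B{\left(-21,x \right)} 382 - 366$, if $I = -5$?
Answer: $1544$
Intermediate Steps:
$x = 5$ ($x = \left(-1\right) \left(-5\right) = 5$)
$B{\left(-21,x \right)} 382 - 366 = 5 \cdot 382 - 366 = 1910 - 366 = 1544$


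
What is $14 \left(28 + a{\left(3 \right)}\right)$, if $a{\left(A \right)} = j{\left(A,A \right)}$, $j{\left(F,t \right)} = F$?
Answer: $434$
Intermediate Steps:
$a{\left(A \right)} = A$
$14 \left(28 + a{\left(3 \right)}\right) = 14 \left(28 + 3\right) = 14 \cdot 31 = 434$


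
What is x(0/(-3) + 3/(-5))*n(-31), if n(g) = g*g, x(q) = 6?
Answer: 5766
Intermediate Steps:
n(g) = g²
x(0/(-3) + 3/(-5))*n(-31) = 6*(-31)² = 6*961 = 5766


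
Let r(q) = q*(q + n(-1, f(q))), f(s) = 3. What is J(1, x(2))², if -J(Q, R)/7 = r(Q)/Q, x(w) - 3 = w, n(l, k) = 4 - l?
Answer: 1764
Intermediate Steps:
x(w) = 3 + w
r(q) = q*(5 + q) (r(q) = q*(q + (4 - 1*(-1))) = q*(q + (4 + 1)) = q*(q + 5) = q*(5 + q))
J(Q, R) = -35 - 7*Q (J(Q, R) = -7*Q*(5 + Q)/Q = -7*(5 + Q) = -35 - 7*Q)
J(1, x(2))² = (-35 - 7*1)² = (-35 - 7)² = (-42)² = 1764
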